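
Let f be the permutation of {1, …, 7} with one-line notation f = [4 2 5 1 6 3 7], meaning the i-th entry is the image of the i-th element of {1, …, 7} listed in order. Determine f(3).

5

3 is element number 3 of the domain, and entry number 3 of the one-line form is 5, so f(3) = 5.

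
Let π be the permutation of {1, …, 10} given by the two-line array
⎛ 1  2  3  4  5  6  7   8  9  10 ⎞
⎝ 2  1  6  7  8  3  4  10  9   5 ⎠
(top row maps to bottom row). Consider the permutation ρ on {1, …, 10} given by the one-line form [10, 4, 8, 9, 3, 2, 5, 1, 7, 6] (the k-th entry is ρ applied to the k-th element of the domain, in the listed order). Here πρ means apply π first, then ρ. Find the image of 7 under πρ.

9

(πρ)(7) = ρ(π(7)). π(7) = 4, then ρ(4) = 9. So (πρ)(7) = 9.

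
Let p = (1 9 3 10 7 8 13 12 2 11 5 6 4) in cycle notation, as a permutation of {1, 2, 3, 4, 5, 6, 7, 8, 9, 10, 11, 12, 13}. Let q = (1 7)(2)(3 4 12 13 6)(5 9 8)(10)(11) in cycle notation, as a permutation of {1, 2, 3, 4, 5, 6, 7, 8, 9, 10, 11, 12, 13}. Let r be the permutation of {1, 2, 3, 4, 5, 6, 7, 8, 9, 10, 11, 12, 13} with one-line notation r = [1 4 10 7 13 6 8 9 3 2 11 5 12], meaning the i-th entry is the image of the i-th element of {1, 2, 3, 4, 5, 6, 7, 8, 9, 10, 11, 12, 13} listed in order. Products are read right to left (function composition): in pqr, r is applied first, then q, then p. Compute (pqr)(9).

1

(pqr)(9) = p(q(r(9))). r(9) = 3, then q(3) = 4, then p(4) = 1, so the result is 1.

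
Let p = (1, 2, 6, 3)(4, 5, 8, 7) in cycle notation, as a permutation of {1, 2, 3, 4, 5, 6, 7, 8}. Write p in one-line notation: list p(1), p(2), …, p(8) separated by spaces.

2 6 1 5 8 3 4 7

Reading each image from the cycles: 1→2, 2→6, 3→1, 4→5, 5→8, 6→3, 7→4, 8→7.
Listing these in domain order gives 2 6 1 5 8 3 4 7.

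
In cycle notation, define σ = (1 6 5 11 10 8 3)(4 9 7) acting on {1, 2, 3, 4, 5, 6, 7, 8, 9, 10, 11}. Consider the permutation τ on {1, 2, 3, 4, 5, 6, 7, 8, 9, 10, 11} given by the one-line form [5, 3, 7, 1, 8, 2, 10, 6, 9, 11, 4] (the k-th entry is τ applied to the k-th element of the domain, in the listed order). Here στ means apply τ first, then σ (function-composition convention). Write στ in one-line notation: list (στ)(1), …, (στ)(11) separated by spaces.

11 1 4 6 3 2 8 5 7 10 9

(στ)(x) = σ(τ(x)). Computing each image: σ(τ(1)) = σ(5) = 11, σ(τ(2)) = σ(3) = 1, σ(τ(3)) = σ(7) = 4, σ(τ(4)) = σ(1) = 6, σ(τ(5)) = σ(8) = 3, σ(τ(6)) = σ(2) = 2, σ(τ(7)) = σ(10) = 8, σ(τ(8)) = σ(6) = 5, σ(τ(9)) = σ(9) = 7, σ(τ(10)) = σ(11) = 10, σ(τ(11)) = σ(4) = 9.
Hence στ = [11 1 4 6 3 2 8 5 7 10 9].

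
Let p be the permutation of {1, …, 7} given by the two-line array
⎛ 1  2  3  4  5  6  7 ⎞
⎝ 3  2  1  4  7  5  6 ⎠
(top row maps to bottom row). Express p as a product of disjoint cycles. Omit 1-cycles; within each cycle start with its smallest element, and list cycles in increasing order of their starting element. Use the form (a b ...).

Iterating p from 1 gives 1 → 3 → 1; that is the 2-cycle (1 3).
Repeating from the next unused element and collecting all non-trivial cycles gives (1 3)(5 7 6).

(1 3)(5 7 6)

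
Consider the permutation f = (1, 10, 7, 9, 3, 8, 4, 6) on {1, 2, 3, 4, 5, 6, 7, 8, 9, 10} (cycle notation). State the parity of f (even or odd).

The cycle lengths are 8, 1, 1.
A cycle is odd iff its length is even; f has 1 even-length cycle, so sgn(f) = (−1)^1 and f is odd.

odd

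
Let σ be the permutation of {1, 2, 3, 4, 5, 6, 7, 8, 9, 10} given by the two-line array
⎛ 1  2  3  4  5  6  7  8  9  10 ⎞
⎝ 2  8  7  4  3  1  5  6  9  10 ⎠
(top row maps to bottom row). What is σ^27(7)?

Tracing 7 → 5 → … returns to 7 after 3 steps, so 7 lies in a 3-cycle (3, 7, 5).
On a 3-cycle, σ^3 is the identity, so σ^27 = σ^0 there (27 ≡ 0 mod 3).
So σ^27(7) = 7.

7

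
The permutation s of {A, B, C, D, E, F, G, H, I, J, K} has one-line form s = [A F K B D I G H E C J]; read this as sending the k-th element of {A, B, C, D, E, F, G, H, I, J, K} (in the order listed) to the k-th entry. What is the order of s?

15

Decomposing into disjoint cycles gives cycle lengths 5, 3, 1, 1, 1.
The order of s is the least common multiple of its cycle lengths: lcm(5, 3) = 15.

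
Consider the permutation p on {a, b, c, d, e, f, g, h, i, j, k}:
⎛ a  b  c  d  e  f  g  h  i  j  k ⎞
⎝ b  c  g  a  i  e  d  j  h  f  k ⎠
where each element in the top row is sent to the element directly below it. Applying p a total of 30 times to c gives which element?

Tracing c → g → … returns to c after 5 steps, so c lies in a 5-cycle (a b c g d).
On a 5-cycle, p^5 is the identity, so p^30 = p^0 there (30 ≡ 0 mod 5).
So p^30(c) = c.

c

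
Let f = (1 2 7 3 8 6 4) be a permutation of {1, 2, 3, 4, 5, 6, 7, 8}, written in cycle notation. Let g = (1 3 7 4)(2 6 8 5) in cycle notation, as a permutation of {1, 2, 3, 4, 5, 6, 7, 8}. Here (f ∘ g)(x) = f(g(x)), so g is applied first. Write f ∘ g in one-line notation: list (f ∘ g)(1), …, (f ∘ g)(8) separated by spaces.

8 4 3 2 7 6 1 5

Chase each element through g then f: 1 → 3 → 8; 2 → 6 → 4; 3 → 7 → 3; 4 → 1 → 2; 5 → 2 → 7; 6 → 8 → 6; 7 → 4 → 1; 8 → 5 → 5.
Collecting the images, f ∘ g = [8 4 3 2 7 6 1 5].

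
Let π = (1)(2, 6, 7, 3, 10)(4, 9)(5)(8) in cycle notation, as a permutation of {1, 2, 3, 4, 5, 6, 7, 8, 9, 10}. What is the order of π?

10

The cycle type of π is (5, 2, 1, 1, 1).
The order of π is the least common multiple of its cycle lengths: lcm(5, 2) = 10.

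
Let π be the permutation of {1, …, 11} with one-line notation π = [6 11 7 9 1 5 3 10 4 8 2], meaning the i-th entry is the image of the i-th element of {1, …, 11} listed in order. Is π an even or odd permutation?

even

In disjoint-cycle form the cycle lengths are 3, 2, 2, 2, 2.
A cycle is odd iff its length is even; π has 4 even-length cycles, so sgn(π) = (−1)^4 and π is even.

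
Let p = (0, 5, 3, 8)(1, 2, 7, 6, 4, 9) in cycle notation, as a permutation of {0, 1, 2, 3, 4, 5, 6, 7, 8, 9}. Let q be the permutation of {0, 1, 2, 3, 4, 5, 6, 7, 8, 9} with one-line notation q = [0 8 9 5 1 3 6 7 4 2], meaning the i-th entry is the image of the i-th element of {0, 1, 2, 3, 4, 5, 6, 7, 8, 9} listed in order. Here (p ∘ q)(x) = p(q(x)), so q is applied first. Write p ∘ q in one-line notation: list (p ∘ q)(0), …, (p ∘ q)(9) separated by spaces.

Chase each element through q then p: 0 → 0 → 5; 1 → 8 → 0; 2 → 9 → 1; 3 → 5 → 3; 4 → 1 → 2; 5 → 3 → 8; 6 → 6 → 4; 7 → 7 → 6; 8 → 4 → 9; 9 → 2 → 7.
So p ∘ q in one-line form is 5 0 1 3 2 8 4 6 9 7.

5 0 1 3 2 8 4 6 9 7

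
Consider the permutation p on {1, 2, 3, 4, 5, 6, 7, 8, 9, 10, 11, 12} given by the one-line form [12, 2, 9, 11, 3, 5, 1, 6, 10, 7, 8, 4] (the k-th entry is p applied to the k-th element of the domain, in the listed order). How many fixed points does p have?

The fixed points (elements with p(x) = x) are {2}, so there is 1.

1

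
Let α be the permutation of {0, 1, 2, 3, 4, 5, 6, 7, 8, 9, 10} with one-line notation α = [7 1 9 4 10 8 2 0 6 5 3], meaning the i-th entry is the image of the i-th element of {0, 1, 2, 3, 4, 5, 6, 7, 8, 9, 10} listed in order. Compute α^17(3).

10

Tracing 3 → 4 → … returns to 3 after 3 steps, so 3 lies in a 3-cycle (3, 4, 10).
Since the cycle has length 3, α^17 acts on it the same as α^2 (17 mod 3 = 2).
Stepping 2 places around the cycle: 3 → 4 → 10.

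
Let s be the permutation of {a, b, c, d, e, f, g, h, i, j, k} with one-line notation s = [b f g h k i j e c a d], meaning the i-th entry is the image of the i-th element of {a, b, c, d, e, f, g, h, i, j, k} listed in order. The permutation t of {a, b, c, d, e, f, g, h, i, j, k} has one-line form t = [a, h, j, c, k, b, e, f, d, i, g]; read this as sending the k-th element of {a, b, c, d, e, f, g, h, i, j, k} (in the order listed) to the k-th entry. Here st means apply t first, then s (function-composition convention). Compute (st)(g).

k

First apply t: t(g) = e, then s(e) = k. Thus (st)(g) = k.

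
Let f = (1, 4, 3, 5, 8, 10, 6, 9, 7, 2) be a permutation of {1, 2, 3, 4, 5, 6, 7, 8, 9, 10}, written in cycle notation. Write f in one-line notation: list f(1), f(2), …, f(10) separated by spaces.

4 1 5 3 8 9 2 10 7 6

Reading each image from the cycles: 1↦4, 2↦1, 3↦5, 4↦3, 5↦8, 6↦9, 7↦2, 8↦10, 9↦7, 10↦6.
So the one-line form is 4 1 5 3 8 9 2 10 7 6.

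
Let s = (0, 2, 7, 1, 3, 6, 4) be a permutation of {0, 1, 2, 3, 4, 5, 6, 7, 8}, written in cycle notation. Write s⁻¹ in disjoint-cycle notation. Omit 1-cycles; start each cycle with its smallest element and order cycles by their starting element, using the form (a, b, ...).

If s sends a → b within a cycle, s⁻¹ sends b → a; equivalently, reverse each cycle.
Reversing each cycle of s and rotating so the smallest element leads gives (0, 4, 6, 3, 1, 7, 2).

(0, 4, 6, 3, 1, 7, 2)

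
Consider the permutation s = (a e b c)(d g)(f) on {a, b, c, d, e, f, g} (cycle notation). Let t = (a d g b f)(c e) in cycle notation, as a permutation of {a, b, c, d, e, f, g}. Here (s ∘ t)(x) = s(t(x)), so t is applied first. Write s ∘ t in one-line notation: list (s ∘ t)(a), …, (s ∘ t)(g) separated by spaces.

Chase each element through t then s: a → d → g; b → f → f; c → e → b; d → g → d; e → c → a; f → a → e; g → b → c.
Collecting the images, s ∘ t = [g f b d a e c].

g f b d a e c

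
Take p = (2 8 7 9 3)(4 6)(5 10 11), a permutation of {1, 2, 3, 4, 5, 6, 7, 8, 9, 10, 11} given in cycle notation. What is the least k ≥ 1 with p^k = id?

30

The cycle type of p is (5, 3, 2, 1).
Since disjoint cycles commute, ord(p) = lcm(5, 3, 2) = 30.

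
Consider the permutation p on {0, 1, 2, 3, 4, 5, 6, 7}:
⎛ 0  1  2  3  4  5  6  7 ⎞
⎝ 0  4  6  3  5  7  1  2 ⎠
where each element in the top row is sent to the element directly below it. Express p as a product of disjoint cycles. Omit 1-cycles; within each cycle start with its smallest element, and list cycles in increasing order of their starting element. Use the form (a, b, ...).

From 1: 1 → 4 → 5 → 7 → 2 → 6 → 1, closing the cycle (1, 4, 5, 7, 2, 6).
Continuing from each remaining unvisited element yields (1, 4, 5, 7, 2, 6).

(1, 4, 5, 7, 2, 6)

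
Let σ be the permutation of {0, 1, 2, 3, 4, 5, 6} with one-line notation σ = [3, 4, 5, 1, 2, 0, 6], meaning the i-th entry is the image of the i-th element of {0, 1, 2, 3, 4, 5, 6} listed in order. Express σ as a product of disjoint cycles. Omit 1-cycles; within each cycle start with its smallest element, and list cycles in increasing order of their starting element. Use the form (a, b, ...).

Iterating σ from 0 gives 0 → 3 → 1 → 4 → 2 → 5 → 0; that is the 6-cycle (0, 3, 1, 4, 2, 5).
Continuing from each remaining unvisited element yields (0, 3, 1, 4, 2, 5).

(0, 3, 1, 4, 2, 5)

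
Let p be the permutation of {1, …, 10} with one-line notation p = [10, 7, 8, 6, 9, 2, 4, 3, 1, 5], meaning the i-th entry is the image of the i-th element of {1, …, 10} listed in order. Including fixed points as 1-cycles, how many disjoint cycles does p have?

3

The cycle decomposition is (1, 10, 5, 9)(2, 7, 4, 6)(3, 8), which has 3 cycles (counting 1-cycles).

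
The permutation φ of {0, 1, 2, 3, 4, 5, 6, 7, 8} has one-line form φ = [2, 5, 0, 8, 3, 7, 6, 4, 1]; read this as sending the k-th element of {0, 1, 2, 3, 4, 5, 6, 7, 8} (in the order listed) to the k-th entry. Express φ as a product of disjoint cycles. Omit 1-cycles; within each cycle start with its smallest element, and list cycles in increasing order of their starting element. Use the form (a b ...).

(0 2)(1 5 7 4 3 8)

From 0: 0 → 2 → 0, closing the cycle (0 2).
Continuing from each remaining unvisited element yields (0 2)(1 5 7 4 3 8).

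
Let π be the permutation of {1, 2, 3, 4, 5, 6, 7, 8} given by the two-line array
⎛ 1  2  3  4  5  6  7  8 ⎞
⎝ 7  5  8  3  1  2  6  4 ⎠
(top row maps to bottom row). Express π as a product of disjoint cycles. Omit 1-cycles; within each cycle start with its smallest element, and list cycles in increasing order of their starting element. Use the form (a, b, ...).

Start at 1 and follow images: 1 → 7 → 6 → 2 → 5 → 1, giving the cycle (1, 7, 6, 2, 5).
Repeating from the next unused element and collecting all non-trivial cycles gives (1, 7, 6, 2, 5)(3, 8, 4).

(1, 7, 6, 2, 5)(3, 8, 4)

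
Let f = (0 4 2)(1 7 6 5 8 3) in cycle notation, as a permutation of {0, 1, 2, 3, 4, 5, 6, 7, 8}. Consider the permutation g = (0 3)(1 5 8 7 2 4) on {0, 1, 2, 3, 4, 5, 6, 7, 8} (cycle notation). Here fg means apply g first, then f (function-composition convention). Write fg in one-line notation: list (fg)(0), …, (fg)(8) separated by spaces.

(fg)(x) = f(g(x)). Computing each image: f(g(0)) = f(3) = 1, f(g(1)) = f(5) = 8, f(g(2)) = f(4) = 2, f(g(3)) = f(0) = 4, f(g(4)) = f(1) = 7, f(g(5)) = f(8) = 3, f(g(6)) = f(6) = 5, f(g(7)) = f(2) = 0, f(g(8)) = f(7) = 6.
Hence fg = [1 8 2 4 7 3 5 0 6].

1 8 2 4 7 3 5 0 6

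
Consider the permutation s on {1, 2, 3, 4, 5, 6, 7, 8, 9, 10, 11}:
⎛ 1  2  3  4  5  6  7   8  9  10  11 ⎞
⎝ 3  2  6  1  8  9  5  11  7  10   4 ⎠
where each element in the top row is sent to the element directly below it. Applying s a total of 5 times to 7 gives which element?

1

Tracing 7 → 5 → … returns to 7 after 9 steps, so 7 lies in a 9-cycle (1 3 6 9 7 5 8 11 4).
Stepping 5 places around the cycle: 7 → 5 → 8 → 11 → 4 → 1.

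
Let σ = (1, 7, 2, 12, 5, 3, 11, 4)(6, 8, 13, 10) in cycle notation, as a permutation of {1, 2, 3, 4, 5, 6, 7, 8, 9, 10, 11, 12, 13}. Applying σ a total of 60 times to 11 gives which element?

11 lies in the 8-cycle (1, 7, 2, 12, 5, 3, 11, 4).
On an 8-cycle, σ^8 is the identity, so σ^60 = σ^4 there (60 ≡ 4 mod 8).
Advancing 4 steps from 11: 11 → 4 → 1 → 7 → 2.

2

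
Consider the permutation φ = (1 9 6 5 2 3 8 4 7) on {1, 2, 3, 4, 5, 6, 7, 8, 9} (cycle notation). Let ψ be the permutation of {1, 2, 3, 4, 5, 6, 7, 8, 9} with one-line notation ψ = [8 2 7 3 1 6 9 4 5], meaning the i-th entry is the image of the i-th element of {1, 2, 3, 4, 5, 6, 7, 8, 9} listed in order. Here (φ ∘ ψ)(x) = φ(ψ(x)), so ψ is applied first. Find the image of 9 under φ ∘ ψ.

2

First apply ψ: ψ(9) = 5, then φ(5) = 2. Thus (φ ∘ ψ)(9) = 2.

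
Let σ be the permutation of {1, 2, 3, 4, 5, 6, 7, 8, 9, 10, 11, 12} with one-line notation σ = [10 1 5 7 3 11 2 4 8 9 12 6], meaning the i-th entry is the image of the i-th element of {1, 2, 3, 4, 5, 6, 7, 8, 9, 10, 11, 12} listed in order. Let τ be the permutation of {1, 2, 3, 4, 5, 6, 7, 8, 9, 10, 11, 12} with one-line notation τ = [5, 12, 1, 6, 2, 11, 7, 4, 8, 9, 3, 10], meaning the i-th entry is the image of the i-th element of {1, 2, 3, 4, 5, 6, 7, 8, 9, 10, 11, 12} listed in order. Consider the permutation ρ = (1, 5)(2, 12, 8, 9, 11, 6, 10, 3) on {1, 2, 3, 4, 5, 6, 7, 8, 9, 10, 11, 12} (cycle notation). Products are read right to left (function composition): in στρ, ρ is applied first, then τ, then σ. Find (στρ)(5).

Apply the permutations in order: ρ(5) = 1, then τ(1) = 5, then σ(5) = 3. So (στρ)(5) = 3.

3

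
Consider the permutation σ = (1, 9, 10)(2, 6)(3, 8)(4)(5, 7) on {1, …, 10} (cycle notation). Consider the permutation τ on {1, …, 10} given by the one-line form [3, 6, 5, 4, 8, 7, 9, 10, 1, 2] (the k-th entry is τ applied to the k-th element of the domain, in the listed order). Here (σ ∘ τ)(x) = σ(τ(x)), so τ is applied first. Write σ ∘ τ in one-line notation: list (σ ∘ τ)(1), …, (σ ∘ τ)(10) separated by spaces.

(σ ∘ τ)(x) = σ(τ(x)). Computing each image: σ(τ(1)) = σ(3) = 8, σ(τ(2)) = σ(6) = 2, σ(τ(3)) = σ(5) = 7, σ(τ(4)) = σ(4) = 4, σ(τ(5)) = σ(8) = 3, σ(τ(6)) = σ(7) = 5, σ(τ(7)) = σ(9) = 10, σ(τ(8)) = σ(10) = 1, σ(τ(9)) = σ(1) = 9, σ(τ(10)) = σ(2) = 6.
Hence σ ∘ τ = [8 2 7 4 3 5 10 1 9 6].

8 2 7 4 3 5 10 1 9 6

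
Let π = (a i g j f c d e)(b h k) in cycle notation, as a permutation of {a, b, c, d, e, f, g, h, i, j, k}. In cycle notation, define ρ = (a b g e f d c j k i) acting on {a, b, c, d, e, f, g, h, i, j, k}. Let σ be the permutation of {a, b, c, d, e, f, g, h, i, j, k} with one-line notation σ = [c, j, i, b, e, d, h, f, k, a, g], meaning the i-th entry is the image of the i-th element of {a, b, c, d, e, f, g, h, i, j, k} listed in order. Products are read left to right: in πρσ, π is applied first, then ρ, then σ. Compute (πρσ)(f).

a

(πρσ)(f) = σ(ρ(π(f))). π(f) = c, then ρ(c) = j, then σ(j) = a, so the result is a.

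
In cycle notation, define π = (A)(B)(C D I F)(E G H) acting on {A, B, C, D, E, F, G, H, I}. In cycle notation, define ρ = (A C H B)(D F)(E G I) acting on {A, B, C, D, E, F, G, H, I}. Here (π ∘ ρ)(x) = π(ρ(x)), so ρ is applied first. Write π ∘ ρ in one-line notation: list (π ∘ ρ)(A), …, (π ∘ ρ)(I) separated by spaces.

D A E C H I F B G

For each element, apply ρ then π: A → C → D; B → A → A; C → H → E; D → F → C; E → G → H; F → D → I; G → I → F; H → B → B; I → E → G.
So π ∘ ρ in one-line form is D A E C H I F B G.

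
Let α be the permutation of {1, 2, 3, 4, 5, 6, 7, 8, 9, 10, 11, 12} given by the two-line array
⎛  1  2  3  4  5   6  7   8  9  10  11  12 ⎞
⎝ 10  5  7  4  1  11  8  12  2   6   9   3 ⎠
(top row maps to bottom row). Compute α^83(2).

9

Tracing 2 → 5 → … returns to 2 after 7 steps, so 2 lies in a 7-cycle (1 10 6 11 9 2 5).
Powers repeat with period 7 on this cycle, and 83 mod 7 = 6, so α^83(2) = α^6(2).
Advancing 6 steps from 2: 2 → 5 → 1 → 10 → 6 → 11 → 9.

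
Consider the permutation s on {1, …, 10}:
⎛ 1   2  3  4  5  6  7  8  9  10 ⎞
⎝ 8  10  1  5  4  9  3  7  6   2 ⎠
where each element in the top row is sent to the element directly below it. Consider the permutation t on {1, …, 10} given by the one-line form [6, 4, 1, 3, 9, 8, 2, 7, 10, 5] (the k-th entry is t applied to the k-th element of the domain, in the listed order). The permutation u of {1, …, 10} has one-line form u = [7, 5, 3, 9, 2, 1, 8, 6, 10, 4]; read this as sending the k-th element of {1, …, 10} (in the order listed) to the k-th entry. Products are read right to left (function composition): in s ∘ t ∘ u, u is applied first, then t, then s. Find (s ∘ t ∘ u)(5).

5

Apply the permutations in order: u(5) = 2, then t(2) = 4, then s(4) = 5. So (s ∘ t ∘ u)(5) = 5.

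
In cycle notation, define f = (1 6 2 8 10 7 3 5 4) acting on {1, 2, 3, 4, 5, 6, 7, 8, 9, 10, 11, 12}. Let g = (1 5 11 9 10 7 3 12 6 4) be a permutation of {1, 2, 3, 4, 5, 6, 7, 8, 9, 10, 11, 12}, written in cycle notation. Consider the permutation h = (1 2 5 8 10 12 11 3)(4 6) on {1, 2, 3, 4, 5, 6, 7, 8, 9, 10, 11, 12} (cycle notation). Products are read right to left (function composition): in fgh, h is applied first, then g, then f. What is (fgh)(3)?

4

(fgh)(3) = f(g(h(3))). h(3) = 1, then g(1) = 5, then f(5) = 4, so the result is 4.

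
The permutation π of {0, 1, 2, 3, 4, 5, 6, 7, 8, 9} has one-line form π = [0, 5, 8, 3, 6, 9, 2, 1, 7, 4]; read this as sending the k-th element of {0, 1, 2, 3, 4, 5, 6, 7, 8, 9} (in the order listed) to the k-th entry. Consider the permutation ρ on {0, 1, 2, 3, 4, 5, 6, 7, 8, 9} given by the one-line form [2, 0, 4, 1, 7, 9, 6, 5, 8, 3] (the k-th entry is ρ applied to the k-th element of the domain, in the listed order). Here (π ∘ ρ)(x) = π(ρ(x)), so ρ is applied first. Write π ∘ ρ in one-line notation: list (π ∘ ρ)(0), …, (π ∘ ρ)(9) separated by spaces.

(π ∘ ρ)(x) = π(ρ(x)). Computing each image: π(ρ(0)) = π(2) = 8, π(ρ(1)) = π(0) = 0, π(ρ(2)) = π(4) = 6, π(ρ(3)) = π(1) = 5, π(ρ(4)) = π(7) = 1, π(ρ(5)) = π(9) = 4, π(ρ(6)) = π(6) = 2, π(ρ(7)) = π(5) = 9, π(ρ(8)) = π(8) = 7, π(ρ(9)) = π(3) = 3.
Hence π ∘ ρ = [8 0 6 5 1 4 2 9 7 3].

8 0 6 5 1 4 2 9 7 3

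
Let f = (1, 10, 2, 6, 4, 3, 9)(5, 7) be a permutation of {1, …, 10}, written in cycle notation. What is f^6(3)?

3 lies in the 7-cycle (1, 10, 2, 6, 4, 3, 9).
Stepping 6 places around the cycle: 3 → 9 → 1 → 10 → 2 → 6 → 4.

4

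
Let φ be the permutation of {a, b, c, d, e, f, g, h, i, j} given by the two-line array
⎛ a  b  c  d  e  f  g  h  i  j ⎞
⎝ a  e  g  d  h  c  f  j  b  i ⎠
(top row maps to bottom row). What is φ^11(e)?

h

Tracing e → h → … returns to e after 5 steps, so e lies in a 5-cycle (b e h j i).
On a 5-cycle, φ^5 is the identity, so φ^11 = φ^1 there (11 ≡ 1 mod 5).
Advancing 1 step from e: e → h.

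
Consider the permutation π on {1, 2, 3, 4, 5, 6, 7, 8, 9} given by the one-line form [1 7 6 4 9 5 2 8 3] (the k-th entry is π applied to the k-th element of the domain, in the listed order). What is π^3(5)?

Tracing 5 → 9 → … returns to 5 after 4 steps, so 5 lies in a 4-cycle (3, 6, 5, 9).
Advancing 3 steps from 5: 5 → 9 → 3 → 6.

6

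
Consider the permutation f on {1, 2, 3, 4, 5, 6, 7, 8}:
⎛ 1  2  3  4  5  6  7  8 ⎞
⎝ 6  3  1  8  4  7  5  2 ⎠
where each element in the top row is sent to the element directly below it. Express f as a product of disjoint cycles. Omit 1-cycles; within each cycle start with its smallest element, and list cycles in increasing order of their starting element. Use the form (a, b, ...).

Start at 1 and follow images: 1 → 6 → 7 → 5 → 4 → 8 → 2 → 3 → 1, giving the cycle (1, 6, 7, 5, 4, 8, 2, 3).
Repeating from the next unused element and collecting all non-trivial cycles gives (1, 6, 7, 5, 4, 8, 2, 3).

(1, 6, 7, 5, 4, 8, 2, 3)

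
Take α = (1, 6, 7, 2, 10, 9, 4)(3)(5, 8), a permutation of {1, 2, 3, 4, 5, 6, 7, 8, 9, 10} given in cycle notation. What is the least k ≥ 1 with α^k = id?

The cycle type of α is (7, 2, 1).
The order of α is the least common multiple of its cycle lengths: lcm(7, 2) = 14.

14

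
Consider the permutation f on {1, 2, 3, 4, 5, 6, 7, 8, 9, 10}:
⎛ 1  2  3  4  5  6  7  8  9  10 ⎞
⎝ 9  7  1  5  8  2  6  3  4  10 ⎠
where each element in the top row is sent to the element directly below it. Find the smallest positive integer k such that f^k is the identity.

6

Writing f as disjoint cycles, the cycle lengths are 6, 3, 1.
Since disjoint cycles commute, ord(f) = lcm(6, 3) = 6.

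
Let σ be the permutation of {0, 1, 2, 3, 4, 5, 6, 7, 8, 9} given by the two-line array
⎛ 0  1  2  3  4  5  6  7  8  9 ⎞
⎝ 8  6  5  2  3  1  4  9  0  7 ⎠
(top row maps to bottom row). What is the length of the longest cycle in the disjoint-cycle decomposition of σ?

6

Decomposing into disjoint cycles gives (0 8)(1 6 4 3 2 5)(7 9); the longest has length 6.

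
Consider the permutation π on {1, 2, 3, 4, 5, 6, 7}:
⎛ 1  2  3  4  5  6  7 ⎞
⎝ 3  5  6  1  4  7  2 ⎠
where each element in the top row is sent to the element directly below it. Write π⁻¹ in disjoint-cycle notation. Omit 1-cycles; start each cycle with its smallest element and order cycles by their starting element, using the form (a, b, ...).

(1, 4, 5, 2, 7, 6, 3)

The cycle decomposition of π is (1, 3, 6, 7, 2, 5, 4).
Reversing each cycle (and rotating so the smallest element leads) gives π⁻¹ = (1, 4, 5, 2, 7, 6, 3).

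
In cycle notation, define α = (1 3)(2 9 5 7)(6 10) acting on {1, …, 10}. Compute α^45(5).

5 lies in the 4-cycle (2 9 5 7).
On a 4-cycle, α^4 is the identity, so α^45 = α^1 there (45 ≡ 1 mod 4).
Stepping 1 place around the cycle: 5 → 7.

7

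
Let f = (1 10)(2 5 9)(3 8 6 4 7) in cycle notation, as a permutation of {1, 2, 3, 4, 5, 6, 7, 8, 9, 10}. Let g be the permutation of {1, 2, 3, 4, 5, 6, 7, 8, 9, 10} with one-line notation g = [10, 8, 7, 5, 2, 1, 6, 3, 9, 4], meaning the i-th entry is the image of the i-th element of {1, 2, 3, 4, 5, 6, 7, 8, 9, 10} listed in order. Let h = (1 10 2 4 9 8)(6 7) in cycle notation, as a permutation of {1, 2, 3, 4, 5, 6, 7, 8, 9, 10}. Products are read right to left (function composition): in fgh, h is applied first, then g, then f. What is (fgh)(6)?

Apply the permutations in order: h(6) = 7, then g(7) = 6, then f(6) = 4. So (fgh)(6) = 4.

4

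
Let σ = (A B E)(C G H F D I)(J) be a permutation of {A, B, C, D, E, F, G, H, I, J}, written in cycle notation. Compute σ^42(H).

H

H lies in the 6-cycle (C G H F D I).
Powers repeat with period 6 on this cycle, and 42 mod 6 = 0, so σ^42(H) = σ^0(H).
So σ^42(H) = H.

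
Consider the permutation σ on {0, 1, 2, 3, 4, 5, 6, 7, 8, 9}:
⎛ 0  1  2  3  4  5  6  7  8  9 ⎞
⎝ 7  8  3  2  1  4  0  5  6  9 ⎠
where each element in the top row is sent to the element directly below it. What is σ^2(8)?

Tracing 8 → 6 → … returns to 8 after 7 steps, so 8 lies in a 7-cycle (0, 7, 5, 4, 1, 8, 6).
Stepping 2 places around the cycle: 8 → 6 → 0.

0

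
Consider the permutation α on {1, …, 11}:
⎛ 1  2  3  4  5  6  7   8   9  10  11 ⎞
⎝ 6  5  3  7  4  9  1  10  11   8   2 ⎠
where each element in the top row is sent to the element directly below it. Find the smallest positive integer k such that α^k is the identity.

8

Decomposing into disjoint cycles gives cycle lengths 8, 2, 1.
Since disjoint cycles commute, ord(α) = lcm(8, 2) = 8.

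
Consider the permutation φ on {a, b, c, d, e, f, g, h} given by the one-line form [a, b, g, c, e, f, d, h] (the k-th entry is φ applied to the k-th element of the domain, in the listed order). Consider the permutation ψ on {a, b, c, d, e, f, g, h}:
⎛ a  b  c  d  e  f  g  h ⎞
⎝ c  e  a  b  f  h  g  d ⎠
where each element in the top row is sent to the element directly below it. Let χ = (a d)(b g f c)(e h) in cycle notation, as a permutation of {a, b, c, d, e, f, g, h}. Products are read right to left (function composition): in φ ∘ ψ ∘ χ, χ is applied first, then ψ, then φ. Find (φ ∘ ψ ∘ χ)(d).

g

Apply the permutations in order: χ(d) = a, then ψ(a) = c, then φ(c) = g. So (φ ∘ ψ ∘ χ)(d) = g.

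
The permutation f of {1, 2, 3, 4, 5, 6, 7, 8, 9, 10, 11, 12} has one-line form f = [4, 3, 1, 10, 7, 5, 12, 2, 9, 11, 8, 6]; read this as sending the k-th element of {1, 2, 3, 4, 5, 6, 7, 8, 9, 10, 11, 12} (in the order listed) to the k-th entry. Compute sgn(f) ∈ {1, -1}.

-1

In disjoint-cycle form the cycle lengths are 7, 4, 1.
A cycle of length ℓ contributes ℓ−1 transpositions, so f is a product of 6 + 3 = 9 transpositions — odd.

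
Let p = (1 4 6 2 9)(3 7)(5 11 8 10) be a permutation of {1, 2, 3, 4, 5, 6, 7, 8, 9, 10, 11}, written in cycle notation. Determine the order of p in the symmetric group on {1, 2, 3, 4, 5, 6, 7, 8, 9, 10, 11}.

20

The disjoint cycles have lengths 5, 4, 2.
The order of p is the least common multiple of its cycle lengths: lcm(5, 4, 2) = 20.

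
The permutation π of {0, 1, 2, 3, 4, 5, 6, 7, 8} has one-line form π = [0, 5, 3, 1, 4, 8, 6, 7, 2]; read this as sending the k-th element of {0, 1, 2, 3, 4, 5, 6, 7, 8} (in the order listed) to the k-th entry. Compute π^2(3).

Tracing 3 → 1 → … returns to 3 after 5 steps, so 3 lies in a 5-cycle (1 5 8 2 3).
Advancing 2 steps from 3: 3 → 1 → 5.

5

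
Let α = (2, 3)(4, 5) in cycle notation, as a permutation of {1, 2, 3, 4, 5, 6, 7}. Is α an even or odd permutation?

The cycle lengths are 2, 2, 1, 1, 1.
A cycle is odd iff its length is even; α has 2 even-length cycles, so sgn(α) = (−1)^2 and α is even.

even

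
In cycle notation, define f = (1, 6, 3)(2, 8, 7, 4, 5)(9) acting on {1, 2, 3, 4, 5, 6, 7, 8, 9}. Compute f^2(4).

2

4 lies in the 5-cycle (2, 8, 7, 4, 5).
Advancing 2 steps from 4: 4 → 5 → 2.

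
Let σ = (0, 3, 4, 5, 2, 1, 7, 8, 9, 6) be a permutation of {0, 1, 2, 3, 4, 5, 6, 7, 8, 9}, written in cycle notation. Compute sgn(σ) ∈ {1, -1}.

The cycle lengths are 10.
A cycle of length ℓ contributes ℓ−1 transpositions, so σ is a product of 9 transpositions — odd.

-1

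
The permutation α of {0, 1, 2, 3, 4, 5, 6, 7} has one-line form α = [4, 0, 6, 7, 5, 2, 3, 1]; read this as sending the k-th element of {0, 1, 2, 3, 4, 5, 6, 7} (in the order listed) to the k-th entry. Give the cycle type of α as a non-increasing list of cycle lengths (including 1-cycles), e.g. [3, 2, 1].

The disjoint cycles are (0, 4, 5, 2, 6, 3, 7, 1), with lengths 8 in non-increasing order.

[8]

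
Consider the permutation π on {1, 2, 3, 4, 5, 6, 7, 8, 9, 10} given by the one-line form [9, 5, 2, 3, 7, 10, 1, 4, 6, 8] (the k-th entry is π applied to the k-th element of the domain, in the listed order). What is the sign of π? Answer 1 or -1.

-1

In disjoint-cycle form the cycle lengths are 10.
A cycle of length ℓ contributes ℓ−1 transpositions, so π is a product of 9 transpositions — odd.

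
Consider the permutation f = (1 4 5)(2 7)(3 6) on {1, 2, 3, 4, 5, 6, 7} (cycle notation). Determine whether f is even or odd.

The cycle lengths are 3, 2, 2.
A cycle is odd iff its length is even; f has 2 even-length cycles, so sgn(f) = (−1)^2 and f is even.

even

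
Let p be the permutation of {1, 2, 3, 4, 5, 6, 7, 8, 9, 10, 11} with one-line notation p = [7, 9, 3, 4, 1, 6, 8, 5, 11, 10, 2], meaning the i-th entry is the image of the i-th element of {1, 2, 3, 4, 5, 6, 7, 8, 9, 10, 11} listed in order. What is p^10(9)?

Tracing 9 → 11 → … returns to 9 after 3 steps, so 9 lies in a 3-cycle (2, 9, 11).
On a 3-cycle, p^3 is the identity, so p^10 = p^1 there (10 ≡ 1 mod 3).
Stepping 1 place around the cycle: 9 → 11.

11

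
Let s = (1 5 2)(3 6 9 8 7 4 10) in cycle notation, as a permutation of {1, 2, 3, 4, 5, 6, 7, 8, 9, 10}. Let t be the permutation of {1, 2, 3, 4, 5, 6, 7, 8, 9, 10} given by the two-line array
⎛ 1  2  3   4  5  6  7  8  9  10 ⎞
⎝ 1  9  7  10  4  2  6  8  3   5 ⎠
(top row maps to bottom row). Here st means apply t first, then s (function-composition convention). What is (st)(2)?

t(2) = 9, then s(9) = 8; composing gives (st)(2) = 8.

8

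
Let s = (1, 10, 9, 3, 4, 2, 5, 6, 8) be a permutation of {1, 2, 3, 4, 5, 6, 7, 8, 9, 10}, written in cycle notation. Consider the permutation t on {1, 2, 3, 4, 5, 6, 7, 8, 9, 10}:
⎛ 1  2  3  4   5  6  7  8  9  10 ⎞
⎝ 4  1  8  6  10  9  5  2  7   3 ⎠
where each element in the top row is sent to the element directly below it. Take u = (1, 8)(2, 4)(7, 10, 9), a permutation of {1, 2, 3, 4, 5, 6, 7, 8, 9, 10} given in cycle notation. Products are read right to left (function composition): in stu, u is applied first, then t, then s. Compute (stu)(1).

5

(stu)(1) = s(t(u(1))). u(1) = 8, then t(8) = 2, then s(2) = 5, so the result is 5.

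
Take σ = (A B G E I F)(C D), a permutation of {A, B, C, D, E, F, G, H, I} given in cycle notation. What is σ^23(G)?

B

G lies in the 6-cycle (A B G E I F).
On a 6-cycle, σ^6 is the identity, so σ^23 = σ^5 there (23 ≡ 5 mod 6).
Stepping 5 places around the cycle: G → E → I → F → A → B.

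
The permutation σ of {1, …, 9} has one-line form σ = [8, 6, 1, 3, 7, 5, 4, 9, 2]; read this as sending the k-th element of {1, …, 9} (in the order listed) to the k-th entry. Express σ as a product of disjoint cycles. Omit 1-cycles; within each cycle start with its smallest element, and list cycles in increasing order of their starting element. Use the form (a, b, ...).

Start at 1 and follow images: 1 → 8 → 9 → 2 → 6 → 5 → 7 → 4 → 3 → 1, giving the cycle (1, 8, 9, 2, 6, 5, 7, 4, 3).
Repeating from the next unused element and collecting all non-trivial cycles gives (1, 8, 9, 2, 6, 5, 7, 4, 3).

(1, 8, 9, 2, 6, 5, 7, 4, 3)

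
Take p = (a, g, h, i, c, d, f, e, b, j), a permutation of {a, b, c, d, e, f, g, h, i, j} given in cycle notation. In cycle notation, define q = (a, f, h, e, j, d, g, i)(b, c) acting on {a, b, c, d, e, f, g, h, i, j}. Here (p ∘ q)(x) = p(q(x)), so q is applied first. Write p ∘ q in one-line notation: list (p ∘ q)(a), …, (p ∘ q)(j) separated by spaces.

e d j h a i c b g f

Chase each element through q then p: a → f → e; b → c → d; c → b → j; d → g → h; e → j → a; f → h → i; g → i → c; h → e → b; i → a → g; j → d → f.
So p ∘ q in one-line form is e d j h a i c b g f.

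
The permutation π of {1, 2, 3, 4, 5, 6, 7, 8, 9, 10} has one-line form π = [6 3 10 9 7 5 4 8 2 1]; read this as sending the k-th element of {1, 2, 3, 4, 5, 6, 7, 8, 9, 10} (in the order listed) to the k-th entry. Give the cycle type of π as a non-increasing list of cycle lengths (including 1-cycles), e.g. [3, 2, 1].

[9, 1]

The disjoint cycles are (1, 6, 5, 7, 4, 9, 2, 3, 10)(8), with lengths 9, 1 in non-increasing order.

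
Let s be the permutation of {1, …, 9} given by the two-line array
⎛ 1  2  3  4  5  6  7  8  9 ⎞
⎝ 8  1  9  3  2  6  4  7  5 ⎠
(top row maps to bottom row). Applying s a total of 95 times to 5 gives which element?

Tracing 5 → 2 → … returns to 5 after 8 steps, so 5 lies in an 8-cycle (1, 8, 7, 4, 3, 9, 5, 2).
Powers repeat with period 8 on this cycle, and 95 mod 8 = 7, so s^95(5) = s^7(5).
Advancing 7 steps from 5: 5 → 2 → 1 → 8 → 7 → 4 → 3 → 9.

9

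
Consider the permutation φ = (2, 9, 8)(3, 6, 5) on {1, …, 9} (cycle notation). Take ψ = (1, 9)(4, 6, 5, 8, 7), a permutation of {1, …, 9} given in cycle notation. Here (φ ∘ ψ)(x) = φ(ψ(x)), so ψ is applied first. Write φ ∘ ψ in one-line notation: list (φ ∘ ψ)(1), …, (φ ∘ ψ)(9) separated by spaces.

8 9 6 5 2 3 4 7 1

Chase each element through ψ then φ: 1 → 9 → 8; 2 → 2 → 9; 3 → 3 → 6; 4 → 6 → 5; 5 → 8 → 2; 6 → 5 → 3; 7 → 4 → 4; 8 → 7 → 7; 9 → 1 → 1.
So φ ∘ ψ in one-line form is 8 9 6 5 2 3 4 7 1.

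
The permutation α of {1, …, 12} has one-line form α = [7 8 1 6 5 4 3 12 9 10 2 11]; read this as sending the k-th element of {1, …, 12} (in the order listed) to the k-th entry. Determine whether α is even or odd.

In disjoint-cycle form the cycle lengths are 4, 3, 2, 1, 1, 1.
A cycle is odd iff its length is even; α has 2 even-length cycles, so sgn(α) = (−1)^2 and α is even.

even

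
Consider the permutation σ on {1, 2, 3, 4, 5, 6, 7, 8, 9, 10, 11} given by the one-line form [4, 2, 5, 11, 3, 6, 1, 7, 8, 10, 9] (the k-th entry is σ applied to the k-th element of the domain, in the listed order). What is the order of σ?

6

Decomposing into disjoint cycles gives cycle lengths 6, 2, 1, 1, 1.
The order of σ is the least common multiple of its cycle lengths: lcm(6, 2) = 6.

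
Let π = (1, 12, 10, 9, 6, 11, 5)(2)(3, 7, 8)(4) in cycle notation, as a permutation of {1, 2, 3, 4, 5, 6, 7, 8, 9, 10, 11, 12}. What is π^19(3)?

7

3 lies in the 3-cycle (3, 7, 8).
Since the cycle has length 3, π^19 acts on it the same as π^1 (19 mod 3 = 1).
Advancing 1 step from 3: 3 → 7.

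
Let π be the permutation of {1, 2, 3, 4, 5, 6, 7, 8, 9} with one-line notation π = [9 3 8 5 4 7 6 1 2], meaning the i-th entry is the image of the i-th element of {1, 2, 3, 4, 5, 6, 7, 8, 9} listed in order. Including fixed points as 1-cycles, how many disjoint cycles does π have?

The cycle decomposition is (1, 9, 2, 3, 8)(4, 5)(6, 7), which has 3 cycles (counting 1-cycles).

3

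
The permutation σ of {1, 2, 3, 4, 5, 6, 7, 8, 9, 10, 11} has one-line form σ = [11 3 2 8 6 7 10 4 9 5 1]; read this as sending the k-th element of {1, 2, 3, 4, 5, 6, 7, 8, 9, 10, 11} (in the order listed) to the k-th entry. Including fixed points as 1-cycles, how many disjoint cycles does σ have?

5

The cycle decomposition is (1, 11)(2, 3)(4, 8)(5, 6, 7, 10)(9), which has 5 cycles (counting 1-cycles).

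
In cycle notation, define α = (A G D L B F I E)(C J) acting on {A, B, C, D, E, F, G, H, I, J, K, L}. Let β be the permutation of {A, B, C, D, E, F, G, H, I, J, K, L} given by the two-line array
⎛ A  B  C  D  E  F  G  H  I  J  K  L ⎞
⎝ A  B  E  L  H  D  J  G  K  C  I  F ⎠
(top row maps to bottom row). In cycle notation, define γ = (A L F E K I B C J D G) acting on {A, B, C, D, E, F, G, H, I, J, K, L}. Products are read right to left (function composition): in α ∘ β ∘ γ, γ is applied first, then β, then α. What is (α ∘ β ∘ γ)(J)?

B

Apply the permutations in order: γ(J) = D, then β(D) = L, then α(L) = B. So (α ∘ β ∘ γ)(J) = B.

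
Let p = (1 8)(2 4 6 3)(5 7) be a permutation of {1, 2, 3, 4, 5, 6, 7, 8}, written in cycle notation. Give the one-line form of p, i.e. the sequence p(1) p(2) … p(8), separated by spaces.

Reading each image from the cycles: 1→8, 2→4, 3→2, 4→6, 5→7, 6→3, 7→5, 8→1.
Listing these in domain order gives 8 4 2 6 7 3 5 1.

8 4 2 6 7 3 5 1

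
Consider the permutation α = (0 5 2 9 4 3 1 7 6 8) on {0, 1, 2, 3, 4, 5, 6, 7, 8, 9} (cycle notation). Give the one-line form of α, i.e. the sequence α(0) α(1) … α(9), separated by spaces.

5 7 9 1 3 2 8 6 0 4

Each element maps to the next entry in its cycle (wrapping to the front): 0→5, 1→7, 2→9, 3→1, 4→3, 5→2, 6→8, 7→6, 8→0, 9→4.
Listing these in domain order gives 5 7 9 1 3 2 8 6 0 4.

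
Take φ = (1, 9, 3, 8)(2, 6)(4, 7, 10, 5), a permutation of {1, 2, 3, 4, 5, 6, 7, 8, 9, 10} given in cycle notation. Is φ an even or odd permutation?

odd

The cycle lengths are 4, 4, 2.
A cycle of length ℓ contributes ℓ−1 transpositions, so φ is a product of 3 + 3 + 1 = 7 transpositions — odd.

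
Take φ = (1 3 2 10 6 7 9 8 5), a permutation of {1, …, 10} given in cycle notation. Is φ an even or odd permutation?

even

The cycle lengths are 9, 1.
A cycle is odd iff its length is even; φ has 0 even-length cycles, so sgn(φ) = (−1)^0 and φ is even.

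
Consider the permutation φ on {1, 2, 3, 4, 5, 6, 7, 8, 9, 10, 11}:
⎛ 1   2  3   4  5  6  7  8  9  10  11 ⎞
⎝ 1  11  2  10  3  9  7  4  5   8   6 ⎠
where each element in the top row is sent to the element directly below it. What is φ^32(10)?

4

Tracing 10 → 8 → … returns to 10 after 3 steps, so 10 lies in a 3-cycle (4, 10, 8).
Since the cycle has length 3, φ^32 acts on it the same as φ^2 (32 mod 3 = 2).
Advancing 2 steps from 10: 10 → 8 → 4.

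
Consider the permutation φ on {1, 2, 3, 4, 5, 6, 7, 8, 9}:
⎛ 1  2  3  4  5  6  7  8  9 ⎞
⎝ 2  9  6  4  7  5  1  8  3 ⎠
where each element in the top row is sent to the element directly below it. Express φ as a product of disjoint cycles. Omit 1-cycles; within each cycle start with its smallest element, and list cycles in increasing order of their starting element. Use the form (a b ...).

(1 2 9 3 6 5 7)

Start at 1 and follow images: 1 → 2 → 9 → 3 → 6 → 5 → 7 → 1, giving the cycle (1 2 9 3 6 5 7).
Continuing from each remaining unvisited element yields (1 2 9 3 6 5 7).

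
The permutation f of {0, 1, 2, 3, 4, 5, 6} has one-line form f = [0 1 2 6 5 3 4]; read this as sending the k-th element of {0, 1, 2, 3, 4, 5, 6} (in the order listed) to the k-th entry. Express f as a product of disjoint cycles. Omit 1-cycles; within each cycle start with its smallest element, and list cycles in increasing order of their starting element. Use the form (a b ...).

From 3: 3 → 6 → 4 → 5 → 3, closing the cycle (3 6 4 5).
Continuing from each remaining unvisited element yields (3 6 4 5).

(3 6 4 5)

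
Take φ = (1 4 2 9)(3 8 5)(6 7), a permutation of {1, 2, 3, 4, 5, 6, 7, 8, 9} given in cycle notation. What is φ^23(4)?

1

4 lies in the 4-cycle (1 4 2 9).
On a 4-cycle, φ^4 is the identity, so φ^23 = φ^3 there (23 ≡ 3 mod 4).
Advancing 3 steps from 4: 4 → 2 → 9 → 1.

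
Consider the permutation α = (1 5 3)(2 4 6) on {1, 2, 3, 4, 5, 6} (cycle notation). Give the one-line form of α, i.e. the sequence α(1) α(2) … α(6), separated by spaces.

Each element maps to the next entry in its cycle (wrapping to the front): 1→5, 2→4, 3→1, 4→6, 5→3, 6→2.
So the one-line form is 5 4 1 6 3 2.

5 4 1 6 3 2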